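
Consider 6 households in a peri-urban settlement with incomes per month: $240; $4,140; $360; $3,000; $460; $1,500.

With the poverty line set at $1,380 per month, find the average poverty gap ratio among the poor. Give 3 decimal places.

0.744

Poor units: $240, $360, $460 (q = 3 of N = 6).
Shortfall ratios (z−y)/z: 0.8261, 0.7391, 0.6667; sum = 2.231884.
I averages over the q = 3 poor units only: 2.231884 / 3 = 0.744.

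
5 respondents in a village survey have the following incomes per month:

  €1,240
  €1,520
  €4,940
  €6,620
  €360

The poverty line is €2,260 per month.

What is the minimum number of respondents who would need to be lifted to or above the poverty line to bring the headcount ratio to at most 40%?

1

3 of the 5 respondents are poor, so H = 3/5 = 0.600.
A headcount ratio of at most 40% allows at most ⌊0.40 × 5⌋ = 2 poor respondents.
So at least 3 − 2 = 1 must be lifted.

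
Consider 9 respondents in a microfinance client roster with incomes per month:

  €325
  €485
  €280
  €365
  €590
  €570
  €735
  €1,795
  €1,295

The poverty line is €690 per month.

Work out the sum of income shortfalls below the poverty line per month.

Below the line: €280, €325, €365, €485, €570, €590 (q = 6 of N = 9).
Individual gaps: 690−280 = 410; 690−325 = 365; 690−365 = 325; 690−485 = 205; 690−570 = 120; 690−590 = 100.
Aggregate gap = €1,525.

€1,525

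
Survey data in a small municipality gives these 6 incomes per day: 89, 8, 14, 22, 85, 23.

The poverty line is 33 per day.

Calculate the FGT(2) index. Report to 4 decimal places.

0.1847

Poor units: 8, 14, 22, 23 (q = 4 of N = 6).
Shortfall ratios: (33−8)/33 = 0.7576; (33−14)/33 = 0.5758; (33−22)/33 = 0.3333; (33−23)/33 = 0.3030.
Squared: 0.5739; 0.3315; 0.1111; 0.0918.
Sum = 1.108356; P₂ = 1.108356 / 6 = 0.1847.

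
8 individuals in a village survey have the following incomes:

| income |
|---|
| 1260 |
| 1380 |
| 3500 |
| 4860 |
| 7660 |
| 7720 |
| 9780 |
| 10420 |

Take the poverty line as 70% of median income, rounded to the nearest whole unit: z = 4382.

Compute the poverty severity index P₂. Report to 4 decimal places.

Incomes under z: 1260, 1380, 3500 (q = 3 of N = 8).
Shortfall ratios: (4382−1260)/4382 = 0.7125; (4382−1380)/4382 = 0.6851; (4382−3500)/4382 = 0.2013.
Squared: 0.5076; 0.4693; 0.0405.
Sum = 1.017440; P₂ = 1.017440 / 8 = 0.1272.

0.1272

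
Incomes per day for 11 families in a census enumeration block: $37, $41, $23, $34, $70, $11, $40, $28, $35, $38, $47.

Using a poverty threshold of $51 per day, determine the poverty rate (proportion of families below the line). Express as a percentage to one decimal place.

10 of the 11 families have income below $51.
H = 10/11 = 90.9%.

90.9%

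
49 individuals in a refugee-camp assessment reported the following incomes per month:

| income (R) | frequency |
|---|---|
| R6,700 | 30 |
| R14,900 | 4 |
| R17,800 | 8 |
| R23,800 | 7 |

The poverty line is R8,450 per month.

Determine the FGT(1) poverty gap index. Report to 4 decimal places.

0.1268

Poor units: 30×R6,700 (q = 30 of N = 49).
Gap ratios (z−y)/z: (8450−6700)/8450 = 0.2071 (×30).
Sum of shortfalls = 6.213018; P₁ averages over all N: 6.213018 / 49 = 0.1268.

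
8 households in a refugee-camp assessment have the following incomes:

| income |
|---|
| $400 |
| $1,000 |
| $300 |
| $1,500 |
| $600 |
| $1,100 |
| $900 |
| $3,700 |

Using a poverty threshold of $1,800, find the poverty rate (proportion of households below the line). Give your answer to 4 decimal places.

0.8750

7 of the 8 households have income below $1,800.
H = 7/8 = 0.8750.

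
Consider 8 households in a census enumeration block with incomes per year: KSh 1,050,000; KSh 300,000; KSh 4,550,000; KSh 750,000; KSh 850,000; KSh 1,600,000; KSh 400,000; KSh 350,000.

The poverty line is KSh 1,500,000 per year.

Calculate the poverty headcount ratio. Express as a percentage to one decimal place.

75.0%

6 of the 8 households have income below KSh 1,500,000.
H = 6/8 = 75.0%.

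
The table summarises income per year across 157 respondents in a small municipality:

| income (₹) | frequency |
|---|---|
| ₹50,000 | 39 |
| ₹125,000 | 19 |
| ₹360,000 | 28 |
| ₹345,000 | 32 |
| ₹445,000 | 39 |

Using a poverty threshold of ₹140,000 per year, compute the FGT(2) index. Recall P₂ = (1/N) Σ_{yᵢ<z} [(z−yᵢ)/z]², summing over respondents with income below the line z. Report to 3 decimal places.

Poor units: 39×₹50,000, 19×₹125,000 (q = 58 of N = 157).
Normalized shortfalls: (140000−50000)/140000 = 0.6429 (×39); (140000−125000)/140000 = 0.1071 (×19).
Squared: 0.4133 (×39); 0.0115 (×19).
Sum = 16.335459; P₂ = 16.335459 / 157 = 0.104.

0.104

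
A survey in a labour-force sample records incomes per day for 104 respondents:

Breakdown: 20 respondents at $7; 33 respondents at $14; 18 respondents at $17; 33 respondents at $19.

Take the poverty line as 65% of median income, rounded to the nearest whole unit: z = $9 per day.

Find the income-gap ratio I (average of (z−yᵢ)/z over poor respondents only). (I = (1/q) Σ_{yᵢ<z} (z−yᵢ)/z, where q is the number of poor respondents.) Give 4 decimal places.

0.2222

Below z: 20×$7 (q = 20 of N = 104).
Relative gaps: 0.2222 (×20); sum = 4.444444.
The income-gap ratio divides by q (the poor only): 4.444444 / 20 = 0.2222.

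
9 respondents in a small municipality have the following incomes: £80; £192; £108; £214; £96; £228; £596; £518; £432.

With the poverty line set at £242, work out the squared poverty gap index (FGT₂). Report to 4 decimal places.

0.1309

Poor units: £80, £96, £108, £192, £214, £228 (q = 6 of N = 9).
Shortfall ratios: (242−80)/242 = 0.6694; (242−96)/242 = 0.6033; (242−108)/242 = 0.5537; (242−192)/242 = 0.2066; (242−214)/242 = 0.1157; (242−228)/242 = 0.0579.
Squared: 0.4481; 0.3640; 0.3066; 0.0427; 0.0134; 0.0033.
Sum = 1.178130; P₂ = 1.178130 / 9 = 0.1309.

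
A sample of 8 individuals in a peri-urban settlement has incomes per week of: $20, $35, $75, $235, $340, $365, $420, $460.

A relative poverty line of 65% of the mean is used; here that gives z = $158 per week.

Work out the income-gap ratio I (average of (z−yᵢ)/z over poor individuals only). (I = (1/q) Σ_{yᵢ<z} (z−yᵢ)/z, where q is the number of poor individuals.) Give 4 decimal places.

0.7257

Poor units: $20, $35, $75 (q = 3 of N = 8).
Shortfall ratios (z−y)/z: 0.8734, 0.7785, 0.5253; sum = 2.177215.
The income-gap ratio divides by q (the poor only): 2.177215 / 3 = 0.7257.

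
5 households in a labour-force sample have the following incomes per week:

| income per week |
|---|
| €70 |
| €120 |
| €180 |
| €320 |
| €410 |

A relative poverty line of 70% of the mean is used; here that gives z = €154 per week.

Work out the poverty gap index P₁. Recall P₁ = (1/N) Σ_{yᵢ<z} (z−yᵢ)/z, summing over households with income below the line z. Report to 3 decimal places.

Below the line: €70, €120 (q = 2 of N = 5).
Shortfall ratios: (154−70)/154 = 0.5455; (154−120)/154 = 0.2208.
Sum of shortfalls = 0.766234; P₁ averages over all N: 0.766234 / 5 = 0.153.

0.153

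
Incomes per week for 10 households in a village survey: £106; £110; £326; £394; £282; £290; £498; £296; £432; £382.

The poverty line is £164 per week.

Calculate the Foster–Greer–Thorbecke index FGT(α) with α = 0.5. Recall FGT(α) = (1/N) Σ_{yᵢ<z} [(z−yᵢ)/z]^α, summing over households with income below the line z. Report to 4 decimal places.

0.1169

Incomes under z: £106, £110 (q = 2 of N = 10).
Normalized shortfalls: (164−106)/164 = 0.3537; (164−110)/164 = 0.3293.
Raised to α = 0.5: 0.59469; 0.57382.
Sum = 1.168511; FGT(0.5) = 1.168511 / 10 = 0.1169.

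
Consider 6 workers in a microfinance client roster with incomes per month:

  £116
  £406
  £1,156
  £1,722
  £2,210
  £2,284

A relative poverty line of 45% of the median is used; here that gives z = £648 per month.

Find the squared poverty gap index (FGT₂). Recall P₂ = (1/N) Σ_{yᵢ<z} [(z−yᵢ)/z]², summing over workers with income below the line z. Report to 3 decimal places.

0.136

Incomes under z: £116, £406 (q = 2 of N = 6).
Gap ratios (z−y)/z: (648−116)/648 = 0.8210; (648−406)/648 = 0.3735.
Squared: 0.6740; 0.1395.
Sum = 0.813491; P₂ = 0.813491 / 6 = 0.136.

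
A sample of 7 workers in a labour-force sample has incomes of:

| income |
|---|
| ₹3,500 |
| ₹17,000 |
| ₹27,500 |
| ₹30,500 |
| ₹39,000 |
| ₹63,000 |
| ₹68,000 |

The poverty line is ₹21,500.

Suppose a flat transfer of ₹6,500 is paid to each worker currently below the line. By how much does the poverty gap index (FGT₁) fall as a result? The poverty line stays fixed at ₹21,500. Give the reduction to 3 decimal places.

Before: below the line — ₹3,500, ₹17,000; poverty gap index (FGT₁) = 0.14950.
After the ₹6,500 transfer: below the line — ₹10,000; poverty gap index (FGT₁) = 0.07641.
Reduction = 0.14950 − 0.07641 = 0.073.

0.073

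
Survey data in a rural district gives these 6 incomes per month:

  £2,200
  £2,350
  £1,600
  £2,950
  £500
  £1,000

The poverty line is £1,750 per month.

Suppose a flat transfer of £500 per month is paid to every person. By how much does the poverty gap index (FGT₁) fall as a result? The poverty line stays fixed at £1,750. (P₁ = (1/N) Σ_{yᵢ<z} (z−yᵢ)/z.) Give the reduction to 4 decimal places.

Before: below the line — £500, £1,000, £1,600; poverty gap index (FGT₁) = 0.204762.
After the £500 transfer: below the line — £1,000, £1,500; poverty gap index (FGT₁) = 0.095238.
Reduction = 0.204762 − 0.095238 = 0.1095.

0.1095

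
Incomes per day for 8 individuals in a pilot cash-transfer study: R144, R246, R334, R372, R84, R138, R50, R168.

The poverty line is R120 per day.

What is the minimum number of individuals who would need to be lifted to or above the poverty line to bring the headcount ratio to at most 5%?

2 of the 8 individuals are poor, so H = 2/8 = 0.250.
A headcount ratio of at most 5% allows at most ⌊0.05 × 8⌋ = 0 poor individuals.
So at least 2 − 0 = 2 must be lifted.

2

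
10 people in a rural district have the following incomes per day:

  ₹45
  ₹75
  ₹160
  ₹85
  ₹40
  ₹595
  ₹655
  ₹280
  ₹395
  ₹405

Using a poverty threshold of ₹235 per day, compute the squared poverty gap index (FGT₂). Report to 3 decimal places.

Poor units: ₹40, ₹45, ₹75, ₹85, ₹160 (q = 5 of N = 10).
Shortfall ratios: (235−40)/235 = 0.8298; (235−45)/235 = 0.8085; (235−75)/235 = 0.6809; (235−85)/235 = 0.6383; (235−160)/235 = 0.3191.
Squared: 0.6885; 0.6537; 0.4636; 0.4074; 0.1019.
Sum = 2.315075; P₂ = 2.315075 / 10 = 0.232.

0.232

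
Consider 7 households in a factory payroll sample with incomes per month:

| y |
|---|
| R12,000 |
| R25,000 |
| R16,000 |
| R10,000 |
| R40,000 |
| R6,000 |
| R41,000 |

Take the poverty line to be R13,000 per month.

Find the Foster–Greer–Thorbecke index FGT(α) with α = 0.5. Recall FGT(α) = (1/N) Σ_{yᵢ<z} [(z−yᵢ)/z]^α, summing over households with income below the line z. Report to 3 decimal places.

Below z: R6,000, R10,000, R12,000 (q = 3 of N = 7).
Shortfall ratios: (13000−6000)/13000 = 0.5385; (13000−10000)/13000 = 0.2308; (13000−12000)/13000 = 0.0769.
Raised to α = 0.5: 0.73380; 0.48038; 0.27735.
Sum = 1.491534; FGT(0.5) = 1.491534 / 7 = 0.213.

0.213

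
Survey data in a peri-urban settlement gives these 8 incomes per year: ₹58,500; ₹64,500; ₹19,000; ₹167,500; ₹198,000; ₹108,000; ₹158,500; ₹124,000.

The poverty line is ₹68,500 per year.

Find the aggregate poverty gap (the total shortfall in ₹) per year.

₹63,500

Poor units: ₹19,000, ₹58,500, ₹64,500 (q = 3 of N = 8).
Individual gaps: 68500−19000 = 49500; 68500−58500 = 10000; 68500−64500 = 4000.
Aggregate gap = ₹63,500.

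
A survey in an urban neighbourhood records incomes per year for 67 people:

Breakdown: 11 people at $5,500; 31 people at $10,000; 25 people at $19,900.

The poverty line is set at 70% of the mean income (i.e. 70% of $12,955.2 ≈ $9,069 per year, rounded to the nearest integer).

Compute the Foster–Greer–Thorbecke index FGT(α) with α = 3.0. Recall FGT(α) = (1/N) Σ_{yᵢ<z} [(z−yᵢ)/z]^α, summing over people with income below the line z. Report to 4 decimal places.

0.0100

Poor units: 11×$5,500 (q = 11 of N = 67).
Relative gaps: (9069−5500)/9069 = 0.3935 (×11).
Raised to α = 3.0: 0.06095 (×11).
Sum = 0.670431; FGT(3.0) = 0.670431 / 67 = 0.0100.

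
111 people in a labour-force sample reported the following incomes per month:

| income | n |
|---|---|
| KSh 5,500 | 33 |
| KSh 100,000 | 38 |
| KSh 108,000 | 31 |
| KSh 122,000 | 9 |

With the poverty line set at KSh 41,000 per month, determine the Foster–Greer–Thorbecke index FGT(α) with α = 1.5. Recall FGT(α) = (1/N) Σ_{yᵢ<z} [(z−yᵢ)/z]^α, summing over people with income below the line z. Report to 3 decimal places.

0.240

Below z: 33×KSh 5,500 (q = 33 of N = 111).
Shortfall ratios: (41000−5500)/41000 = 0.8659 (×33).
Raised to α = 1.5: 0.80569 (×33).
Sum = 26.587695; FGT(1.5) = 26.587695 / 111 = 0.240.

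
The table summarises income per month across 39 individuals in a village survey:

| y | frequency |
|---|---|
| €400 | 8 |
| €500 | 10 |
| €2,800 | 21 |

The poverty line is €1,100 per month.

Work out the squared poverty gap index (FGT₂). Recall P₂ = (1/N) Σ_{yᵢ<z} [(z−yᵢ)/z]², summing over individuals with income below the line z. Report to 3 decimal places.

0.159

Poor units: 8×€400, 10×€500 (q = 18 of N = 39).
Relative gaps: (1100−400)/1100 = 0.6364 (×8); (1100−500)/1100 = 0.5455 (×10).
Squared: 0.4050 (×8); 0.2975 (×10).
Sum = 6.214876; P₂ = 6.214876 / 39 = 0.159.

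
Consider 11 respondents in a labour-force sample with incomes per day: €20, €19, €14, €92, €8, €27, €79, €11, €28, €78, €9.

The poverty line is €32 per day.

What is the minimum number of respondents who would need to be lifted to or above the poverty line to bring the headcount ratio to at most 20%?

6

8 of the 11 respondents are poor, so H = 8/11 = 0.727.
A headcount ratio of at most 20% allows at most ⌊0.20 × 11⌋ = 2 poor respondents.
So at least 8 − 2 = 6 must be lifted.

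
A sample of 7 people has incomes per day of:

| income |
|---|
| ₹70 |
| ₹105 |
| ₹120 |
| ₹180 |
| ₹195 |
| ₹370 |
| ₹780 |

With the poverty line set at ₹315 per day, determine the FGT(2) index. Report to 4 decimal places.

0.2516

Incomes under z: ₹70, ₹105, ₹120, ₹180, ₹195 (q = 5 of N = 7).
Normalized shortfalls: (315−70)/315 = 0.7778; (315−105)/315 = 0.6667; (315−120)/315 = 0.6190; (315−180)/315 = 0.4286; (315−195)/315 = 0.3810.
Squared: 0.6049; 0.4444; 0.3832; 0.1837; 0.1451.
Sum = 1.761401; P₂ = 1.761401 / 7 = 0.2516.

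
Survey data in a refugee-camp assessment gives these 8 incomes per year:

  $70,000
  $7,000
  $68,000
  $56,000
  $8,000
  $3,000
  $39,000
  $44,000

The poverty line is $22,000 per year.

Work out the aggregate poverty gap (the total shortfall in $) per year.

$48,000

Poor units: $3,000, $7,000, $8,000 (q = 3 of N = 8).
Individual gaps: 22000−3000 = 19000; 22000−7000 = 15000; 22000−8000 = 14000.
Aggregate gap = $48,000.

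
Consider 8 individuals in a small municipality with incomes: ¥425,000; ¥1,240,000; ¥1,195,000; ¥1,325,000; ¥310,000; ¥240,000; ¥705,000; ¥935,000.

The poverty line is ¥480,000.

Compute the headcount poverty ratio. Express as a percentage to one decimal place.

37.5%

3 of the 8 individuals have income below ¥480,000.
H = 3/8 = 37.5%.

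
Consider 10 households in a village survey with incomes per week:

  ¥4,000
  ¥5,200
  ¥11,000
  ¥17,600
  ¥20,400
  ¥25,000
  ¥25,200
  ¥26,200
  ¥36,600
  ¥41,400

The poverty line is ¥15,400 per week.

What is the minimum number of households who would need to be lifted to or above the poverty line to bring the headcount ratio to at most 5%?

3

3 of the 10 households are poor, so H = 3/10 = 0.300.
A headcount ratio of at most 5% allows at most ⌊0.05 × 10⌋ = 0 poor households.
So at least 3 − 0 = 3 must be lifted.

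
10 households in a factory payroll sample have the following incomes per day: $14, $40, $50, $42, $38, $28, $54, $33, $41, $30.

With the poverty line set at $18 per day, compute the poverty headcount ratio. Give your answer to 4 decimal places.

1 of the 10 households have income below $18.
H = 1/10 = 0.1000.

0.1000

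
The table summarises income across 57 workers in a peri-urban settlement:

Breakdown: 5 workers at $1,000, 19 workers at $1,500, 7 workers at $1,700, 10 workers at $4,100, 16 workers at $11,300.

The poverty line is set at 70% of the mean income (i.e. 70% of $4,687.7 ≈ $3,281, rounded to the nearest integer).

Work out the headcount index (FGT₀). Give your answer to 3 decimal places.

31 of the 57 workers have income below $3,281.
H = 31/57 = 0.544.

0.544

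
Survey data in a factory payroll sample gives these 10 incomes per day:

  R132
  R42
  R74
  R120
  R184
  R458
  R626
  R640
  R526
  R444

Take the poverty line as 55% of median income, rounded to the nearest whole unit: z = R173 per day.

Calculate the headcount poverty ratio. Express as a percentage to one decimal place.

4 of the 10 people have income below R173.
H = 4/10 = 40.0%.

40.0%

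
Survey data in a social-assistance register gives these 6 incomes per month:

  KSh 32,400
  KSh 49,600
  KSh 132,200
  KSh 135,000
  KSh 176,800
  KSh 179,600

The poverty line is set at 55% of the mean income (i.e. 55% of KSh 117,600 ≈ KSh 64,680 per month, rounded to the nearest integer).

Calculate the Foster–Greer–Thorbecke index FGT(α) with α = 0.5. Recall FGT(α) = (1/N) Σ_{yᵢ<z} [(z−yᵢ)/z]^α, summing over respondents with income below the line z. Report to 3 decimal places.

Poor units: KSh 32,400, KSh 49,600 (q = 2 of N = 6).
Normalized shortfalls: (64680−32400)/64680 = 0.4991; (64680−49600)/64680 = 0.2331.
Raised to α = 0.5: 0.70645; 0.48285.
Sum = 1.189304; FGT(0.5) = 1.189304 / 6 = 0.198.

0.198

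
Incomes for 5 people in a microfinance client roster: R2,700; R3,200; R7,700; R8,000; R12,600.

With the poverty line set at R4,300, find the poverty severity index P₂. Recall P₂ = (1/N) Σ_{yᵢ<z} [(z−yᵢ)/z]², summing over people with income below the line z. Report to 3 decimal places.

0.041

Below z: R2,700, R3,200 (q = 2 of N = 5).
Normalized shortfalls: (4300−2700)/4300 = 0.3721; (4300−3200)/4300 = 0.2558.
Squared: 0.1385; 0.0654.
Sum = 0.203894; P₂ = 0.203894 / 5 = 0.041.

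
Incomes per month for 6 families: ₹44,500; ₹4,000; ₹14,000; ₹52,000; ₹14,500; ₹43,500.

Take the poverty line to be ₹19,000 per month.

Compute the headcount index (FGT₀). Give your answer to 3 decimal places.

0.500

3 of the 6 families have income below ₹19,000.
H = 3/6 = 0.500.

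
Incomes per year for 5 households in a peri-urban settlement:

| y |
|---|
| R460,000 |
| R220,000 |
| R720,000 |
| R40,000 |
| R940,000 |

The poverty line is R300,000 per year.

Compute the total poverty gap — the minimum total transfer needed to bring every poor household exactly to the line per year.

R340,000

Below the line: R40,000, R220,000 (q = 2 of N = 5).
Individual gaps: 300000−40000 = 260000; 300000−220000 = 80000.
Aggregate gap = R340,000.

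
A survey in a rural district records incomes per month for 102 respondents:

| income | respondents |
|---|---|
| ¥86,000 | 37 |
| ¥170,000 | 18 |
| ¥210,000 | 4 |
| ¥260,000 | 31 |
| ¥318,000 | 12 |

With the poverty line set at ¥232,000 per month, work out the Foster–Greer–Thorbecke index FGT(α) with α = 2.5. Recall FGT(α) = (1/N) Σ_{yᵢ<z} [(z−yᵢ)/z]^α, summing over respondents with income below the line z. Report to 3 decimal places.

0.121

Below the line: 37×¥86,000, 18×¥170,000, 4×¥210,000 (q = 59 of N = 102).
Shortfall ratios: (232000−86000)/232000 = 0.6293 (×37); (232000−170000)/232000 = 0.2672 (×18); (232000−210000)/232000 = 0.0948 (×4).
Raised to α = 2.5: 0.31417 (×37); 0.03692 (×18); 0.00277 (×4).
Sum = 12.299855; FGT(2.5) = 12.299855 / 102 = 0.121.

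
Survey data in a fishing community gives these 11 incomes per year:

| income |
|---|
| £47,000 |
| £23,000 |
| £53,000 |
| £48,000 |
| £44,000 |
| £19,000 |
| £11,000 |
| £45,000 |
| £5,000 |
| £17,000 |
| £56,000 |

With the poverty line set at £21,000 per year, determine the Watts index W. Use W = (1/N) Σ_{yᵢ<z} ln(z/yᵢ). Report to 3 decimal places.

0.218

Below z: £5,000, £11,000, £17,000, £19,000 (q = 4 of N = 11).
ln(z/y) terms: ln(21000/5000) = 1.4351; ln(21000/11000) = 0.6466; ln(21000/17000) = 0.2113; ln(21000/19000) = 0.1001.
W = 2.393104 / 11 = 0.218.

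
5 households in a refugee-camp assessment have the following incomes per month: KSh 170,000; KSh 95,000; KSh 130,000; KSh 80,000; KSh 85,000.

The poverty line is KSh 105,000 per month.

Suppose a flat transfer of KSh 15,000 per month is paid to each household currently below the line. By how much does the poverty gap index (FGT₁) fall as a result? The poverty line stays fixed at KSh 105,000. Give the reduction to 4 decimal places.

0.0762

Before: below the line — KSh 80,000, KSh 85,000, KSh 95,000; poverty gap index (FGT₁) = 0.104762.
After the KSh 15,000 transfer: below the line — KSh 95,000, KSh 100,000; poverty gap index (FGT₁) = 0.028571.
Reduction = 0.104762 − 0.028571 = 0.0762.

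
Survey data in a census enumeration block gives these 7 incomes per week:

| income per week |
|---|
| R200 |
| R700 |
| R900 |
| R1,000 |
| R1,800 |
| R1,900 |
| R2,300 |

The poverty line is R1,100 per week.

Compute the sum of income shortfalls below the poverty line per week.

R1,600

Incomes under z: R200, R700, R900, R1,000 (q = 4 of N = 7).
Individual gaps: 1100−200 = 900; 1100−700 = 400; 1100−900 = 200; 1100−1000 = 100.
Aggregate gap = R1,600.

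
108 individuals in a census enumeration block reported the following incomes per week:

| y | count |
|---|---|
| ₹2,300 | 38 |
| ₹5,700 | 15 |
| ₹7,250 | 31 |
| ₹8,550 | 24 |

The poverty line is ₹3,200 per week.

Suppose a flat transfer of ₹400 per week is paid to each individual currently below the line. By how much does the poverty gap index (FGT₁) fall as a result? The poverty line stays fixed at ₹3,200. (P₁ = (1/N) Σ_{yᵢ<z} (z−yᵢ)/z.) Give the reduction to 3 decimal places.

Before: below the line — 38×₹2,300; poverty gap index (FGT₁) = 0.09896.
After the ₹400 transfer: below the line — 38×₹2,700; poverty gap index (FGT₁) = 0.05498.
Reduction = 0.09896 − 0.05498 = 0.044.

0.044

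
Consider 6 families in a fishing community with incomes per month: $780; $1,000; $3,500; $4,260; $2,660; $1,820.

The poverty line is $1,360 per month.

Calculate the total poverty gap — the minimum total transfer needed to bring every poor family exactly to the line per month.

Below the line: $780, $1,000 (q = 2 of N = 6).
Individual gaps: 1360−780 = 580; 1360−1000 = 360.
Aggregate gap = $940.

$940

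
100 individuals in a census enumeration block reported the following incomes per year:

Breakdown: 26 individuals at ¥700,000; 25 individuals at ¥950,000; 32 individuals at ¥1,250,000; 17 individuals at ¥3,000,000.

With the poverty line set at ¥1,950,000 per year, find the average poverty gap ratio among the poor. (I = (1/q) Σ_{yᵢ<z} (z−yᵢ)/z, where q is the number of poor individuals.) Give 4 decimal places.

Below z: 26×¥700,000, 25×¥950,000, 32×¥1,250,000 (q = 83 of N = 100).
Relative gaps: 0.6410 (×26), 0.5128 (×25), 0.3590 (×32); sum = 40.974359.
I averages over the q = 83 poor units only: 40.974359 / 83 = 0.4937.

0.4937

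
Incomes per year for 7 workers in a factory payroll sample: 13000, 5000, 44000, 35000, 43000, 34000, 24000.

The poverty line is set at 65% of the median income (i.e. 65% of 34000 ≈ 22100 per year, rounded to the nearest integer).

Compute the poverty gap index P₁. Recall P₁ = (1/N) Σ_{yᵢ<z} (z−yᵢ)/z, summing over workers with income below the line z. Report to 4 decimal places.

Poor units: 5000, 13000 (q = 2 of N = 7).
Relative gaps: (22100−5000)/22100 = 0.7738; (22100−13000)/22100 = 0.4118.
Σ = 1.185520. Dividing by the full population N = 7 gives P₁ = 0.1694.

0.1694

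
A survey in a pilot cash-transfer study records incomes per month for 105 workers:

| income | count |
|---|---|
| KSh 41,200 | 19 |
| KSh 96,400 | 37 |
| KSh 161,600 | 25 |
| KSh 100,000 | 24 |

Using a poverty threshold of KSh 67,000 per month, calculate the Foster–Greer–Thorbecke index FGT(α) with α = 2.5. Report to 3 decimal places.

Incomes under z: 19×KSh 41,200 (q = 19 of N = 105).
Normalized shortfalls: (67000−41200)/67000 = 0.3851 (×19).
Raised to α = 2.5: 0.09202 (×19).
Sum = 1.748300; FGT(2.5) = 1.748300 / 105 = 0.017.

0.017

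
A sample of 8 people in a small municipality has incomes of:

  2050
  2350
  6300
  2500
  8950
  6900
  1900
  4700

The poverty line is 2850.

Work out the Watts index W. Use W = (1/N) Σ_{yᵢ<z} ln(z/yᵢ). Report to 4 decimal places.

Below the line: 1900, 2050, 2350, 2500 (q = 4 of N = 8).
Log gaps: ln(2850/1900) = 0.4055; ln(2850/2050) = 0.3295; ln(2850/2350) = 0.1929; ln(2850/2500) = 0.1310.
W = 1.058876 / 8 = 0.1324.

0.1324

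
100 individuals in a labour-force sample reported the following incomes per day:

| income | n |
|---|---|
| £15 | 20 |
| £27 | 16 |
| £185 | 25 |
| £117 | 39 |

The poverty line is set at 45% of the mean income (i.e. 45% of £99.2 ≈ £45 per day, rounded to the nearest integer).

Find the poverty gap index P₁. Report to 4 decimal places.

Below z: 20×£15, 16×£27 (q = 36 of N = 100).
Shortfall ratios: (45−15)/45 = 0.6667 (×20); (45−27)/45 = 0.4000 (×16).
Sum of shortfalls = 19.733333; P₁ averages over all N: 19.733333 / 100 = 0.1973.

0.1973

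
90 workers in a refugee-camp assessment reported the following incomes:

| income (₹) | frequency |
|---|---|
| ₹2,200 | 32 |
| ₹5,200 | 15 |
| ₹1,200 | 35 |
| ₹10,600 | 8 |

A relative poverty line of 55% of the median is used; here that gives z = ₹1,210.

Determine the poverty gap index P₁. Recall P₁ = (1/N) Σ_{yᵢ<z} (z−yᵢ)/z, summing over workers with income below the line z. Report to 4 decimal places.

0.0032

Incomes under z: 35×₹1,200 (q = 35 of N = 90).
Gap ratios (z−y)/z: (1210−1200)/1210 = 0.0083 (×35).
Sum of shortfalls = 0.289256; P₁ averages over all N: 0.289256 / 90 = 0.0032.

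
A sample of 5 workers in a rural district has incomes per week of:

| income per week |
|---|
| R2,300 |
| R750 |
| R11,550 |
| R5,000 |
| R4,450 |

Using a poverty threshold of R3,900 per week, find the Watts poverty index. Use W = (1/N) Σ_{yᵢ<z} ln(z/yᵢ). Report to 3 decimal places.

0.435

Below z: R750, R2,300 (q = 2 of N = 5).
Log gaps: ln(3900/750) = 1.6487; ln(3900/2300) = 0.5281.
W = 2.176726 / 5 = 0.435.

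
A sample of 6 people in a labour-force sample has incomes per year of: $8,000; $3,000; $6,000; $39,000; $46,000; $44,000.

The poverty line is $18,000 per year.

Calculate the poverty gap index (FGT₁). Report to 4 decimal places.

Poor units: $3,000, $6,000, $8,000 (q = 3 of N = 6).
Shortfall ratios: (18000−3000)/18000 = 0.8333; (18000−6000)/18000 = 0.6667; (18000−8000)/18000 = 0.5556.
Sum of shortfalls = 2.055556; P₁ averages over all N: 2.055556 / 6 = 0.3426.

0.3426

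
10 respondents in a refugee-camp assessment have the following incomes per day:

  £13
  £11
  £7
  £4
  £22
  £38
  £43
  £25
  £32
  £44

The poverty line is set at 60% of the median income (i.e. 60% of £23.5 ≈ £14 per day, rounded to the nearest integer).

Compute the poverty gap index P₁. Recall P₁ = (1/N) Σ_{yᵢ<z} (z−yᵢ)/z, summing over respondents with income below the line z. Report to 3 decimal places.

0.150

Poor units: £4, £7, £11, £13 (q = 4 of N = 10).
Normalized shortfalls: (14−4)/14 = 0.7143; (14−7)/14 = 0.5000; (14−11)/14 = 0.2143; (14−13)/14 = 0.0714.
Sum of shortfalls = 1.500000; P₁ averages over all N: 1.500000 / 10 = 0.150.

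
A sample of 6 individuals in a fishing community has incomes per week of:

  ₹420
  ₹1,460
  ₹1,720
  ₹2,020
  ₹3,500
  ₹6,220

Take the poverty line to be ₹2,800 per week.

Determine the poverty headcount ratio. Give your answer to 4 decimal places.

0.6667

4 of the 6 individuals have income below ₹2,800.
H = 4/6 = 0.6667.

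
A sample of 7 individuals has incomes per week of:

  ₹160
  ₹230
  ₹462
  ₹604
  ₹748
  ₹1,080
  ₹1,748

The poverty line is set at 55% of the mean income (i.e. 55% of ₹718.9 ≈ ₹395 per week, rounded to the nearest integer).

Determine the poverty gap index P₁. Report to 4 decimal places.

Incomes under z: ₹160, ₹230 (q = 2 of N = 7).
Gap ratios (z−y)/z: (395−160)/395 = 0.5949; (395−230)/395 = 0.4177.
Σ = 1.012658. Dividing by the full population N = 7 gives P₁ = 0.1447.

0.1447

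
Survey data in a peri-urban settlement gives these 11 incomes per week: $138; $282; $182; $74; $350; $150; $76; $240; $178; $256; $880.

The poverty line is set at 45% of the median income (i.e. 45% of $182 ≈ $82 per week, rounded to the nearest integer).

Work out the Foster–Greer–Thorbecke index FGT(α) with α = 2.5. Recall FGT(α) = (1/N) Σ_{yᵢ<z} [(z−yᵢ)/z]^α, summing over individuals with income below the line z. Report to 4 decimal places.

0.0004

Below the line: $74, $76 (q = 2 of N = 11).
Shortfall ratios: (82−74)/82 = 0.0976; (82−76)/82 = 0.0732.
Raised to α = 2.5: 0.00297; 0.00145.
Sum = 0.004421; FGT(2.5) = 0.004421 / 11 = 0.0004.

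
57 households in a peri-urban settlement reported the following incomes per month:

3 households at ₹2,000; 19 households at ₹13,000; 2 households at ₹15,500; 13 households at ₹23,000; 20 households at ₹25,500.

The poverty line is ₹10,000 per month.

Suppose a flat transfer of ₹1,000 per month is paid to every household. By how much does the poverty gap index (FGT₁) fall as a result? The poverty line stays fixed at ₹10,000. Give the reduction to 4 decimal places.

Before: below the line — 3×₹2,000; poverty gap index (FGT₁) = 0.042105.
After the ₹1,000 transfer: below the line — 3×₹3,000; poverty gap index (FGT₁) = 0.036842.
Reduction = 0.042105 − 0.036842 = 0.0053.

0.0053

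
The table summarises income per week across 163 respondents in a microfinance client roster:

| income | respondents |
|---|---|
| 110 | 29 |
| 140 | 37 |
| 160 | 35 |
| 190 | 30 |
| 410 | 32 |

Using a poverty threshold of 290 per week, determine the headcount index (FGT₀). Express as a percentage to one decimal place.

80.4%

131 of the 163 respondents have income below 290.
H = 131/163 = 80.4%.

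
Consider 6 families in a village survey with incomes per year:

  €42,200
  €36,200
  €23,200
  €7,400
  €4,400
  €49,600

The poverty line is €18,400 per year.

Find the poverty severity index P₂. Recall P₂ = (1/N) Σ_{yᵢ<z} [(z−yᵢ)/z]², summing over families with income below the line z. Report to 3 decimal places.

Below z: €4,400, €7,400 (q = 2 of N = 6).
Shortfall ratios: (18400−4400)/18400 = 0.7609; (18400−7400)/18400 = 0.5978.
Squared: 0.5789; 0.3574.
Sum = 0.936319; P₂ = 0.936319 / 6 = 0.156.

0.156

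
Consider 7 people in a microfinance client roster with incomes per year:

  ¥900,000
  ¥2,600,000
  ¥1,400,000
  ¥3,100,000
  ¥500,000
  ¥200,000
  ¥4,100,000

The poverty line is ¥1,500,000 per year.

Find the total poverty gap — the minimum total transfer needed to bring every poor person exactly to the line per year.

Poor units: ¥200,000, ¥500,000, ¥900,000, ¥1,400,000 (q = 4 of N = 7).
Individual gaps: 1500000−200000 = 1300000; 1500000−500000 = 1000000; 1500000−900000 = 600000; 1500000−1400000 = 100000.
Aggregate gap = ¥3,000,000.

¥3,000,000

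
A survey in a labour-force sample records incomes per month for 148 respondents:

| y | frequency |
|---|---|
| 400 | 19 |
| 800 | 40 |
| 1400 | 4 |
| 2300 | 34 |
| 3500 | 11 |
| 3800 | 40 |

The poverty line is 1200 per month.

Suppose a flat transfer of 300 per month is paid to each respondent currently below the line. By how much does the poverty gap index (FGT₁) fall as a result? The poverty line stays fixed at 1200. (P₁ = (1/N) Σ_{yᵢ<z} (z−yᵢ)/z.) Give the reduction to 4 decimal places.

Before: below the line — 19×400, 40×800; poverty gap index (FGT₁) = 0.175676.
After the 300 transfer: below the line — 19×700, 40×1100; poverty gap index (FGT₁) = 0.076014.
Reduction = 0.175676 − 0.076014 = 0.0997.

0.0997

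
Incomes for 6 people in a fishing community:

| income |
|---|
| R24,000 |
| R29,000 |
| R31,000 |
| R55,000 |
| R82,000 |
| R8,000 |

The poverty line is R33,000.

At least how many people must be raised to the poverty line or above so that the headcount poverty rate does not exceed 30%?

3

4 of the 6 people are poor, so H = 4/6 = 0.667.
A headcount ratio of at most 30% allows at most ⌊0.30 × 6⌋ = 1 poor people.
So at least 4 − 1 = 3 must be lifted.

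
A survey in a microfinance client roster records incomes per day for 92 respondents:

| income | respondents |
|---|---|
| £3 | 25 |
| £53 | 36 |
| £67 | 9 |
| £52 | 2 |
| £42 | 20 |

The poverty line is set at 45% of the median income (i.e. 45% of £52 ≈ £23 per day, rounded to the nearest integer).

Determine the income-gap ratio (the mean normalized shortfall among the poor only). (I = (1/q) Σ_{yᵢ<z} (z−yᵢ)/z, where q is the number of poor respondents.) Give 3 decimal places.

Below z: 25×£3 (q = 25 of N = 92).
Shortfall ratios (z−y)/z: 0.8696 (×25); sum = 21.739130.
The income-gap ratio divides by q (the poor only): 21.739130 / 25 = 0.870.

0.870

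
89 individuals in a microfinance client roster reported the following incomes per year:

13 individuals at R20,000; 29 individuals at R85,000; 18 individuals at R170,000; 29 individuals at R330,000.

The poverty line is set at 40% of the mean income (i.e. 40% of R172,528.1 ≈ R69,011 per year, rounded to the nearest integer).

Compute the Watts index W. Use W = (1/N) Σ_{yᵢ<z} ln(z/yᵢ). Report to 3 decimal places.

Below the line: 13×R20,000 (q = 13 of N = 89).
ln(z/y) terms: ln(69011/20000) = 1.2385 (×13).
W = 16.100937 / 89 = 0.181.

0.181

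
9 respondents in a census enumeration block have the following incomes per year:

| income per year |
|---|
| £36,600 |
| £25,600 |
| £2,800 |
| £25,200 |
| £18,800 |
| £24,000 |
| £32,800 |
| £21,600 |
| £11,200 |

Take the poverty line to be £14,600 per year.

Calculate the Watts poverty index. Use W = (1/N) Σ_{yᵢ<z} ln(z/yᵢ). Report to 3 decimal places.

Below z: £2,800, £11,200 (q = 2 of N = 9).
ln(z/y) terms: ln(14600/2800) = 1.6514; ln(14600/11200) = 0.2651.
W = 1.916510 / 9 = 0.213.

0.213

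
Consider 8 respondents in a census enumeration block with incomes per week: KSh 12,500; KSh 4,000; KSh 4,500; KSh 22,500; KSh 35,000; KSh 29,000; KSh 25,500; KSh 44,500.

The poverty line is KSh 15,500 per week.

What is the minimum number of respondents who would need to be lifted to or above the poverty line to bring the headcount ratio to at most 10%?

3

3 of the 8 respondents are poor, so H = 3/8 = 0.375.
A headcount ratio of at most 10% allows at most ⌊0.10 × 8⌋ = 0 poor respondents.
So at least 3 − 0 = 3 must be lifted.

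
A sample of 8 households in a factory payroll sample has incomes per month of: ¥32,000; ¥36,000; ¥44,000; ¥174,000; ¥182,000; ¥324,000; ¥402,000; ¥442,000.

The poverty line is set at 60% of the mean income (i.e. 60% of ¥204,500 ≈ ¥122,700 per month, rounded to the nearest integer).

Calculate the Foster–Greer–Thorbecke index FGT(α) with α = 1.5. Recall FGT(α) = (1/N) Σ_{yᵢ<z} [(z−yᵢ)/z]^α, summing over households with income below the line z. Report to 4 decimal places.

Poor units: ¥32,000, ¥36,000, ¥44,000 (q = 3 of N = 8).
Shortfall ratios: (122700−32000)/122700 = 0.7392; (122700−36000)/122700 = 0.7066; (122700−44000)/122700 = 0.6414.
Raised to α = 1.5: 0.63554; 0.59397; 0.51368.
Sum = 1.743191; FGT(1.5) = 1.743191 / 8 = 0.2179.

0.2179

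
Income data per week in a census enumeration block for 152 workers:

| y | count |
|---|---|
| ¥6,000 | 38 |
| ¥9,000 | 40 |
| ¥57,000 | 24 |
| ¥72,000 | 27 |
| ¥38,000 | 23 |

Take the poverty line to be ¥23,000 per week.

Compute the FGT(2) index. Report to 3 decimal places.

Incomes under z: 38×¥6,000, 40×¥9,000 (q = 78 of N = 152).
Normalized shortfalls: (23000−6000)/23000 = 0.7391 (×38); (23000−9000)/23000 = 0.6087 (×40).
Squared: 0.5463 (×38); 0.3705 (×40).
Sum = 35.580340; P₂ = 35.580340 / 152 = 0.234.

0.234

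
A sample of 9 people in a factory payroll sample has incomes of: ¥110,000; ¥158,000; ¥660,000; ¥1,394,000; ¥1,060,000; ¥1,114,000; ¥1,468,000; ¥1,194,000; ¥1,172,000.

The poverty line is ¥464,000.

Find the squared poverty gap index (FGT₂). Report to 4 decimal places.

0.1130

Poor units: ¥110,000, ¥158,000 (q = 2 of N = 9).
Normalized shortfalls: (464000−110000)/464000 = 0.7629; (464000−158000)/464000 = 0.6595.
Squared: 0.5821; 0.4349.
Sum = 1.016981; P₂ = 1.016981 / 9 = 0.1130.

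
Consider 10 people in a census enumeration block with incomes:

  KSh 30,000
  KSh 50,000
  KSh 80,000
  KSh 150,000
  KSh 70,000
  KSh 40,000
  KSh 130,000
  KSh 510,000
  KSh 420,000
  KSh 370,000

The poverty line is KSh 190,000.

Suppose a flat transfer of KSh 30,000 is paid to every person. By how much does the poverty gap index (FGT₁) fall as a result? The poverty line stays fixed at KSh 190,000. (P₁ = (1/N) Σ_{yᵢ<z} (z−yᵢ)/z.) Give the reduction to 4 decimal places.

Before: below the line — KSh 30,000, KSh 40,000, KSh 50,000, KSh 70,000, KSh 80,000, KSh 130,000, KSh 150,000; poverty gap index (FGT₁) = 0.410526.
After the KSh 30,000 transfer: below the line — KSh 60,000, KSh 70,000, KSh 80,000, KSh 100,000, KSh 110,000, KSh 160,000, KSh 180,000; poverty gap index (FGT₁) = 0.300000.
Reduction = 0.410526 − 0.300000 = 0.1105.

0.1105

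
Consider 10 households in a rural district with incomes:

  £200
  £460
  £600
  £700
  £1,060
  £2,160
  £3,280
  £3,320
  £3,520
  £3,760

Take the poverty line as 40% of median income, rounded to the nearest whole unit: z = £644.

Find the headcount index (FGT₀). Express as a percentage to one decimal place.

3 of the 10 households have income below £644.
H = 3/10 = 30.0%.

30.0%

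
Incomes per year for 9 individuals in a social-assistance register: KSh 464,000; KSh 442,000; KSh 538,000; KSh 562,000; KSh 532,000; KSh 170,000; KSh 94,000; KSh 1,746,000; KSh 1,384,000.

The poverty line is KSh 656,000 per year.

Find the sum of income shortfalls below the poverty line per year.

KSh 1,790,000

Incomes under z: KSh 94,000, KSh 170,000, KSh 442,000, KSh 464,000, KSh 532,000, KSh 538,000, KSh 562,000 (q = 7 of N = 9).
Individual gaps: 656000−94000 = 562000; 656000−170000 = 486000; 656000−442000 = 214000; 656000−464000 = 192000; 656000−532000 = 124000; 656000−538000 = 118000; 656000−562000 = 94000.
Aggregate gap = KSh 1,790,000.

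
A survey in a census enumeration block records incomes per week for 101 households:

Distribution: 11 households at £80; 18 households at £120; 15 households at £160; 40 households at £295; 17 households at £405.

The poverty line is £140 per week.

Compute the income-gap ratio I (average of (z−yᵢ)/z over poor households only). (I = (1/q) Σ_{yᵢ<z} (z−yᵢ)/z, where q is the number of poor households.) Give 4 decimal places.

Poor units: 11×£80, 18×£120 (q = 29 of N = 101).
Shortfall ratios (z−y)/z: 0.4286 (×11), 0.1429 (×18); sum = 7.285714.
The income-gap ratio divides by q (the poor only): 7.285714 / 29 = 0.2512.

0.2512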